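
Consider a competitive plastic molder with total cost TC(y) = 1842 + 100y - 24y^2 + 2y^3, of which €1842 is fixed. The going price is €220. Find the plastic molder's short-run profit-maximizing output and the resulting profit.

AVC = 100 - 24y + 2y^2 has its minimum €28 at y = 6; price €220 clears that bar, so the firm operates.
MC = 100 - 48y + 6y^2. Setting P = MC and taking the root on the rising branch gives y* = 10.
TR = 220·10 = 2200. TC = 1842 + 600 = 2442. Profit = 2200 − 2442 = -€242.
Shutting down would mean losing the fixed cost of €1842, so operating at a loss of €242 is better by €1600.

Profit = -€242 at y = 10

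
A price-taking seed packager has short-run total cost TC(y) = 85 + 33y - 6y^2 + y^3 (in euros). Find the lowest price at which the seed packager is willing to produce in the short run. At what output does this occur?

€24 per unit, at y = 3

Short-run supply begins at min AVC. From VC = 33y - 6y^2 + y^3, AVC = 33 - 6y + y^2.
dAVC/dy = -6 + 2y = 0 gives y = 3. min AVC = 33 - 6·3 + 3^2 = 24.
The firm shuts down for any P below €24.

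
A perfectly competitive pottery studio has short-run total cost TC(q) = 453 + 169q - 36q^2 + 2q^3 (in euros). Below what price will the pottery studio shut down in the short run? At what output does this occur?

Short-run supply begins at min AVC. From VC = 169q - 36q^2 + 2q^3, AVC = 169 - 36q + 2q^2.
dAVC/dq = -36 + 4q = 0 gives q = 9. min AVC = 169 - 36·9 + 2·9^2 = 7.
For P < €7 the firm produces nothing.

€7 per unit, at q = 9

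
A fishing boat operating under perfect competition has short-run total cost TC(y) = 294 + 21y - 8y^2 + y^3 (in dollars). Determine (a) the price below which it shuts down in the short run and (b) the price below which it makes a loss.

Shutdown price = min AVC. AVC = 21 - 8y + y^2, with vertex at y = 4 and minimum $5.
ATC = 294/y + 21 - 8y + y^2. Setting dATC/dy = −294/y^2 − 8 + 2y = 0 gives y = 7 (since 2·7^3 − 8·7^2 = 294).
min ATC = 294/7 + 21 − 8·7 + 7^2 = $56. That is the break-even price.
For $5 ≤ P < $56 the firm produces at a loss; below $5 it shuts down.

Shutdown price = $5; break-even price = $56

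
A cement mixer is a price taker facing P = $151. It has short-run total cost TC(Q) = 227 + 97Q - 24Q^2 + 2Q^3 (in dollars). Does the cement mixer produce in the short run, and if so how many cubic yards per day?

Produce at Q = 9

Strip out fixed cost: VC = 97Q - 24Q^2 + 2Q^3. Then AVC = 97 - 24Q + 2Q^2 and MC = 97 - 48Q + 6Q^2.
The AVC parabola has its vertex at Q = 24/4 = 6, where AVC = 97 - 24·6 + 2·6^2 = $25.
Because $151 ≥ $25, revenue can cover variable cost; the firm operates.
Set P = MC: 151 = 97 - 48Q + 6Q^2 → -54 - 48Q + 6Q^2 = 0. The roots are Q = -1 and Q = 9; the profit-maximizing output is on the rising part of MC, so Q* = 9.
Check: AVC at Q = 9 is $43 ≤ P, so revenue covers variable cost.
Profit = P·Q − TC = 151·9 − 614 = $745.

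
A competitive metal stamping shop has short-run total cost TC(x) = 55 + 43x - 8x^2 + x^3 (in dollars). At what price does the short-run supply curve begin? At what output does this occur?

Short-run supply begins at min AVC. From VC = 43x - 8x^2 + x^3, AVC = 43 - 8x + x^2.
dAVC/dx = -8 + 2x = 0 gives x = 4. min AVC = 43 - 8·4 + 4^2 = 27.
So the shutdown price is $27.

$27 per unit, at x = 4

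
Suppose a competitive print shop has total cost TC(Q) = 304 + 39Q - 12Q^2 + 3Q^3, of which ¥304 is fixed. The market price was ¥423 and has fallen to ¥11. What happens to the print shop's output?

MC = 39 - 24Q + 9Q^2; the shutdown threshold is min AVC = ¥27 (at Q = 2).
At P = ¥423 ≥ min AVC, set P = MC on the rising branch: Q = 8.
At P = ¥11 < min AVC = ¥27, price no longer covers variable cost at any output, so the firm shuts down: Q = 0.

Output falls from 8 to 0 (the firm shuts down)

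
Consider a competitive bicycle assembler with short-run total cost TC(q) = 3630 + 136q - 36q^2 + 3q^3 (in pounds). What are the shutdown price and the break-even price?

AVC = 136 - 36q + 3q^2; minimized at q = 6, giving min AVC = £28. That is the shutdown price.
ATC = 3630/q + 136 - 36q + 3q^2. Setting dATC/dq = −3630/q^2 − 36 + 6q = 0 gives q = 11 (since 6·11^3 − 36·11^2 = 3630).
min ATC = 3630/11 + 136 − 36·11 + 3·11^2 = £433. That is the break-even price.
Between these two prices the firm operates at a loss; above £433 it earns a profit.

Shutdown price = £28; break-even price = £433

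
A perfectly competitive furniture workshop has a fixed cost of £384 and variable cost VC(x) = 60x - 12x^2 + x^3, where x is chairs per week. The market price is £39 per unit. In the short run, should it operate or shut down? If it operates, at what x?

Strip out fixed cost: VC = 60x - 12x^2 + x^3. Then AVC = 60 - 12x + x^2 and MC = 60 - 24x + 3x^2.
AVC is minimized where dAVC/dx = -12 + 2x = 0, at x = 6; min AVC = 60 - 12·6 + 6^2 = £24.
Because £39 ≥ £24, revenue can cover variable cost; the firm operates.
P = MC gives 21 - 24x + 3x^2 = 0, with roots 1 and 7. Take the larger (rising MC): x* = 7.
Check: AVC at x = 7 is £25 ≤ P, so revenue covers variable cost.
Profit = P·x − TC = 39·7 − 559 = -£286, a loss, but smaller than the £384 fixed cost the firm would lose by shutting down.

Produce at x = 7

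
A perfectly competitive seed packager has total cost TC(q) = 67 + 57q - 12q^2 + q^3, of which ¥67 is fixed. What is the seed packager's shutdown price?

¥21 per unit

The firm shuts down when price falls below the minimum of average variable cost. AVC = VC/q = 57 - 12q + q^2.
At the minimum of AVC, MC = AVC. MC = 57 - 24q + 3q^2; setting MC = AVC gives 2q^2 - 12q = 0, so q = 6. min AVC = 21.
So the shutdown price is ¥21.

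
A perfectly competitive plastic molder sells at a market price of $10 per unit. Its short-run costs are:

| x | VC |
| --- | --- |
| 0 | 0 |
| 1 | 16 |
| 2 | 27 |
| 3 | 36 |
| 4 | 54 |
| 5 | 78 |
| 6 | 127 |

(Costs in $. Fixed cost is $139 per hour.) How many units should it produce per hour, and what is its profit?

Compute π = P·x − TC at each output: x=0: -139; x=1: -145; x=2: -146; x=3: -145; x=4: -153; x=5: -167; x=6: -206.
Profit is highest at x = 0. Equivalently, the lowest AVC in the table is 36/3 ≈ $12 at x = 3, and P = $10 falls below it — price never covers variable cost, so the firm shuts down and loses only its fixed cost.

x = 0 (shut down); profit = -$139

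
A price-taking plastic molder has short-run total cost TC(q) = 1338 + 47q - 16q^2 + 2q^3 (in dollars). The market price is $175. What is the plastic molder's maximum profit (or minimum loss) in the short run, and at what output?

Profit = -$314 at q = 8

AVC = 47 - 16q + 2q^2 has its minimum $15 at q = 4; price $175 clears that bar, so the firm operates.
With MC = 47 - 32q + 6q^2, P = MC on the upward-sloping part at q* = 8.
TR = 175·8 = 1400. TC = 1338 + 376 = 1714. Profit = 1400 − 1714 = -$314.
That loss of $314 beats the $1338 the firm would lose by shutting down; producing recovers $1024 of fixed cost.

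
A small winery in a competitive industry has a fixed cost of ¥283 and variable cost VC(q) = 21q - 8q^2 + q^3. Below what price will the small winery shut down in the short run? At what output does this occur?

¥5 per unit, at q = 4

The shutdown price is the minimum of AVC. VC = 21q - 8q^2 + q^3, so AVC = 21 - 8q + q^2.
At the minimum of AVC, MC = AVC. MC = 21 - 16q + 3q^2; setting MC = AVC gives 2q^2 - 8q = 0, so q = 4. min AVC = 5.
For P < ¥5 the firm produces nothing.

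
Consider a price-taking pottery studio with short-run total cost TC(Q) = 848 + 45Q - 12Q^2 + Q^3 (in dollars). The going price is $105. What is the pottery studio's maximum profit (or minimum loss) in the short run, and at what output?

Profit = -$48 at Q = 10

AVC = 45 - 12Q + Q^2; min AVC = $9 at Q = 6. Since P = $105 ≥ min AVC, the firm produces.
MC = 45 - 24Q + 3Q^2. Setting P = MC and taking the root on the rising branch gives Q* = 10.
TR = 105·10 = 1050. TC = 848 + 250 = 1098. Profit = 1050 − 1098 = -$48.
By producing, the firm covers all variable cost plus $800 of fixed cost; shutting down would lose the full $848.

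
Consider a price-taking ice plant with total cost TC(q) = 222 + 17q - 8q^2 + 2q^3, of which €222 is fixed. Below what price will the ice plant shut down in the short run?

€9 per unit

The firm shuts down when price falls below the minimum of average variable cost. AVC = VC/q = 17 - 8q + 2q^2.
dAVC/dq = -8 + 4q = 0 gives q = 2. min AVC = 17 - 8·2 + 2·2^2 = 9.
So the shutdown price is €9.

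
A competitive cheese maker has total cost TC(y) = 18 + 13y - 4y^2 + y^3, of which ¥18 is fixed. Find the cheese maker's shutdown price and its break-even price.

Shutdown price = ¥9; break-even price = ¥16

AVC = 13 - 4y + y^2; minimized at y = 2, giving min AVC = ¥9. That is the shutdown price.
ATC = 18/y + 13 - 4y + y^2. Setting dATC/dy = −18/y^2 − 4 + 2y = 0 gives y = 3 (since 2·3^3 − 4·3^2 = 18).
min ATC = 18/3 + 13 − 4·3 + 3^2 = ¥16. That is the break-even price.
For ¥9 ≤ P < ¥16 the firm produces at a loss; below ¥9 it shuts down.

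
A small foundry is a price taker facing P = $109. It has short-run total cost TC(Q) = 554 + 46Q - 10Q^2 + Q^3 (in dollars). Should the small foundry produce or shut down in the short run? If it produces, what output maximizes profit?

Variable cost is VC = 46Q - 10Q^2 + Q^3, so AVC = VC/Q = 46 - 10Q + Q^2 and MC = dTC/dQ = 46 - 20Q + 3Q^2.
AVC is minimized where dAVC/dQ = -10 + 2Q = 0, at Q = 5; min AVC = 46 - 10·5 + 5^2 = $21.
Since P = $109 ≥ min AVC = $21, price covers variable cost and the firm should produce.
P = MC gives -63 - 20Q + 3Q^2 = 0, with roots -7/3 and 9. Take the larger (rising MC): Q* = 9.
Check: AVC at Q = 9 is $37 ≤ P, so revenue covers variable cost.
Profit = P·Q − TC = 109·9 − 887 = $94.

Produce at Q = 9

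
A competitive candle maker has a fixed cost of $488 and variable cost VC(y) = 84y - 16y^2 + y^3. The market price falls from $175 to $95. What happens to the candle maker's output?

MC = 84 - 32y + 3y^2; the shutdown threshold is min AVC = $20 (at y = 8).
At P = $175 ≥ min AVC, set P = MC on the rising branch: y = 13.
At P = $95 ≥ min AVC, set P = MC: y = 11. The firm stays open but cuts output.

Output falls from 13 to 11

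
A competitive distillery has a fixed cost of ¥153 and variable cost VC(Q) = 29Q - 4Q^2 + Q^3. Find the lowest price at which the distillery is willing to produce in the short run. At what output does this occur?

¥25 per unit, at Q = 2

The shutdown price is the minimum of AVC. VC = 29Q - 4Q^2 + Q^3, so AVC = 29 - 4Q + Q^2.
At the minimum of AVC, MC = AVC. MC = 29 - 8Q + 3Q^2; setting MC = AVC gives 2Q^2 - 4Q = 0, so Q = 2. min AVC = 25.
So the shutdown price is ¥25.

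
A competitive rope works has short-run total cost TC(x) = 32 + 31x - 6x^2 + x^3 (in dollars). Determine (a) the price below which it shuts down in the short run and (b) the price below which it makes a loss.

Shutdown price = $22; break-even price = $31

AVC = 31 - 6x + x^2; minimized at x = 3, giving min AVC = $22. That is the shutdown price.
ATC = 32/x + 31 - 6x + x^2. Setting dATC/dx = −32/x^2 − 6 + 2x = 0 gives x = 4 (since 2·4^3 − 6·4^2 = 32).
min ATC = 32/4 + 31 − 6·4 + 4^2 = $31. That is the break-even price.
Between these two prices the firm operates at a loss; above $31 it earns a profit.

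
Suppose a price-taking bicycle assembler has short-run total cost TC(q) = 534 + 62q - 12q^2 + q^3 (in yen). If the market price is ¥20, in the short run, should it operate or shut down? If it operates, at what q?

Variable cost is VC = 62q - 12q^2 + q^3, so AVC = VC/q = 62 - 12q + q^2 and MC = dTC/dq = 62 - 24q + 3q^2.
AVC hits its minimum where MC = AVC, at q = 6, giving min AVC = 62 - 12·6 + 6^2 = ¥26.
P = ¥20 lies below min AVC = ¥26; no output level covers variable cost.
Best response: produce nothing and absorb the ¥534 fixed cost.

Shut down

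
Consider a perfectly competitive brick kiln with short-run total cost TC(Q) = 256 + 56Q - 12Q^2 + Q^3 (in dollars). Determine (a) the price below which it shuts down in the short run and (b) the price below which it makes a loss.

AVC = 56 - 12Q + Q^2; minimized at Q = 6, giving min AVC = $20. That is the shutdown price.
ATC = 256/Q + 56 - 12Q + Q^2. Setting dATC/dQ = −256/Q^2 − 12 + 2Q = 0 gives Q = 8 (since 2·8^3 − 12·8^2 = 256).
min ATC = 256/8 + 56 − 12·8 + 8^2 = $56. That is the break-even price.
For $20 ≤ P < $56 the firm produces at a loss; below $20 it shuts down.

Shutdown price = $20; break-even price = $56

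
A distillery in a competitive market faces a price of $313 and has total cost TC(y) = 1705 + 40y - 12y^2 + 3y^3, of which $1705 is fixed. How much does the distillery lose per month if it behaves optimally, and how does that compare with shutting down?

AVC = 40 - 12y + 3y^2; min AVC = $28 at y = 2. Since P = $313 ≥ min AVC, the firm produces.
MC = 40 - 24y + 9y^2. Setting P = MC and taking the root on the rising branch gives y* = 7.
TR = 313·7 = 2191. TC = 1705 + 721 = 2426. Profit = 2191 − 2426 = -$235.
Shutting down would mean losing the fixed cost of $1705, so operating at a loss of $235 is better by $1470.

Profit = -$235 at y = 7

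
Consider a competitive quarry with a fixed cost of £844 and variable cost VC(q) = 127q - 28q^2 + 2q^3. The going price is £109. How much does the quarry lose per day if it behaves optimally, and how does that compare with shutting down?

Profit = -£196 at q = 9

AVC = 127 - 28q + 2q^2; min AVC = £29 at q = 7. Since P = £109 ≥ min AVC, the firm produces.
With MC = 127 - 56q + 6q^2, P = MC on the upward-sloping part at q* = 9.
TR = 109·9 = 981. TC = 844 + 333 = 1177. Profit = 981 − 1177 = -£196.
That loss of £196 beats the £844 the firm would lose by shutting down; producing recovers £648 of fixed cost.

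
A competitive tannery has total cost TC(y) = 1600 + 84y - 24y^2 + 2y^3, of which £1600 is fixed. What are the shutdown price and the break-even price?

AVC = 84 - 24y + 2y^2; minimized at y = 6, giving min AVC = £12. That is the shutdown price.
ATC = 1600/y + 84 - 24y + 2y^2. Setting dATC/dy = −1600/y^2 − 24 + 4y = 0 gives y = 10 (since 4·10^3 − 24·10^2 = 1600).
min ATC = 1600/10 + 84 − 24·10 + 2·10^2 = £204. That is the break-even price.
For £12 ≤ P < £204 the firm produces at a loss; below £12 it shuts down.

Shutdown price = £12; break-even price = £204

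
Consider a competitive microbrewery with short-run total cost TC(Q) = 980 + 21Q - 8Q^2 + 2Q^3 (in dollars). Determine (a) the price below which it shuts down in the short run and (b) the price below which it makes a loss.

Shutdown price = min AVC. AVC = 21 - 8Q + 2Q^2, with vertex at Q = 2 and minimum $13.
ATC = 980/Q + 21 - 8Q + 2Q^2. Setting dATC/dQ = −980/Q^2 − 8 + 4Q = 0 gives Q = 7 (since 4·7^3 − 8·7^2 = 980).
min ATC = 980/7 + 21 − 8·7 + 2·7^2 = $203. That is the break-even price.
Between these two prices the firm operates at a loss; above $203 it earns a profit.

Shutdown price = $13; break-even price = $203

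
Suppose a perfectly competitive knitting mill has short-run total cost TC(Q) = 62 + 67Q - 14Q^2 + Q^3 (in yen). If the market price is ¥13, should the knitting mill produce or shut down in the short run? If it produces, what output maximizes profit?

Strip out fixed cost: VC = 67Q - 14Q^2 + Q^3. Then AVC = 67 - 14Q + Q^2 and MC = 67 - 28Q + 3Q^2.
The AVC parabola has its vertex at Q = 14/2 = 7, where AVC = 67 - 14·7 + 7^2 = ¥18.
P = ¥13 lies below min AVC = ¥18; no output level covers variable cost.
Shutting down limits the loss to fixed cost, ¥62.

Shut down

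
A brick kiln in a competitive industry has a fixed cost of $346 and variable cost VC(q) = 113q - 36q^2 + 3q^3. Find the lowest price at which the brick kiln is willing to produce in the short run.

$5 per unit

The firm shuts down when price falls below the minimum of average variable cost. AVC = VC/q = 113 - 36q + 3q^2.
At the minimum of AVC, MC = AVC. MC = 113 - 72q + 9q^2; setting MC = AVC gives 6q^2 - 36q = 0, so q = 6. min AVC = 5.
So the shutdown price is $5.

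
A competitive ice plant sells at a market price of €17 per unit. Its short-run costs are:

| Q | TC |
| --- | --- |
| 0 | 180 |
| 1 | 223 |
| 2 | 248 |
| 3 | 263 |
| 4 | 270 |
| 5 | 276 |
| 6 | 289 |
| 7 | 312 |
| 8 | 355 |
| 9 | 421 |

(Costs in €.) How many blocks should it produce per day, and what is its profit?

Q = 0 (shut down); profit = -€180

Compute π = P·Q − TC at each output: Q=0: -180; Q=1: -206; Q=2: -214; Q=3: -212; Q=4: -202; Q=5: -191; Q=6: -187; Q=7: -193; Q=8: -219; Q=9: -268.
Profit is highest at Q = 0. Equivalently, the lowest AVC in the table is 109/6 ≈ €18.17 at Q = 6, and P = €17 falls below it — price never covers variable cost, so the firm shuts down and loses only its fixed cost.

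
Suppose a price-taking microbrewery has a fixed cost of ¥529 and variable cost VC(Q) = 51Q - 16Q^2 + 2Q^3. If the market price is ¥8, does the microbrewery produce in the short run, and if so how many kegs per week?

Strip out fixed cost: VC = 51Q - 16Q^2 + 2Q^3. Then AVC = 51 - 16Q + 2Q^2 and MC = 51 - 32Q + 6Q^2.
AVC hits its minimum where MC = AVC, at Q = 4, giving min AVC = 51 - 16·4 + 2·4^2 = ¥19.
P = ¥8 lies below min AVC = ¥19; no output level covers variable cost.
Best response: produce nothing and absorb the ¥529 fixed cost.

Shut down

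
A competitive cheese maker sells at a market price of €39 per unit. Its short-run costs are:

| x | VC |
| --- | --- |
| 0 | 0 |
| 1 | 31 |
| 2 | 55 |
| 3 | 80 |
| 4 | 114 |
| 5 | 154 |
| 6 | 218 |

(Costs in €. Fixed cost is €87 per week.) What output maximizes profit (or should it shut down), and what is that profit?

Compute π = P·x − TC at each output: x=0: -87; x=1: -79; x=2: -64; x=3: -50; x=4: -45; x=5: -46; x=6: -71.
Profit is maximized at x = 4. AVC there is 114/4 = €28.50 ≤ P, so producing beats shutting down (which would give -€87).

x = 4; profit = -€45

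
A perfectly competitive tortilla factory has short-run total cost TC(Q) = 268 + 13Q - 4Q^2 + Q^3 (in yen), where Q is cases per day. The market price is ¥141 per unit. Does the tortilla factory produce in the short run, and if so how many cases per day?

Produce at Q = 8

From TC, MC = TC'(Q) = 13 - 8Q + 3Q^2 and AVC = VC/Q = 13 - 4Q + Q^2.
AVC hits its minimum where MC = AVC, at Q = 2, giving min AVC = 13 - 4·2 + 2^2 = ¥9.
Since P = ¥141 ≥ min AVC = ¥9, price covers variable cost and the firm should produce.
P = MC gives -128 - 8Q + 3Q^2 = 0, with roots -16/3 and 8. Take the larger (rising MC): Q* = 8.
Check: AVC at Q = 8 is ¥45 ≤ P, so revenue covers variable cost.
Profit = P·Q − TC = 141·8 − 628 = ¥500.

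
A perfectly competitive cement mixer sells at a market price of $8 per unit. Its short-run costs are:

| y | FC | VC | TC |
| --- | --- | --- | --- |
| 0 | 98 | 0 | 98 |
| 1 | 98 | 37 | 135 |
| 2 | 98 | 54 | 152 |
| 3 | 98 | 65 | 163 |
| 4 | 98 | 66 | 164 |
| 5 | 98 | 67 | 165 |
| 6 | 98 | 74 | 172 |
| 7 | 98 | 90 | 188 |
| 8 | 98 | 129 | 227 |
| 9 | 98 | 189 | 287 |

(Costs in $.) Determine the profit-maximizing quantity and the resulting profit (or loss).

Compute π = P·y − TC at each output: y=0: -98; y=1: -127; y=2: -136; y=3: -139; y=4: -132; y=5: -125; y=6: -124; y=7: -132; y=8: -163; y=9: -215.
Profit is highest at y = 0. Equivalently, the lowest AVC in the table is 74/6 ≈ $12.33 at y = 6, and P = $8 falls below it — price never covers variable cost, so the firm shuts down and loses only its fixed cost.

y = 0 (shut down); profit = -$98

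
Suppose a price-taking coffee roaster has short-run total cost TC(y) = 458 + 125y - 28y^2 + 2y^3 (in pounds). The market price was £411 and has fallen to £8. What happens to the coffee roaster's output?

AVC = 125 - 28y + 2y^2, minimized at y = 7 where min AVC = £27. MC = 125 - 56y + 6y^2.
At P = £411 ≥ min AVC, set P = MC on the rising branch: y = 13.
At P = £8 < min AVC = £27, price no longer covers variable cost at any output, so the firm shuts down: y = 0.

Output falls from 13 to 0 (the firm shuts down)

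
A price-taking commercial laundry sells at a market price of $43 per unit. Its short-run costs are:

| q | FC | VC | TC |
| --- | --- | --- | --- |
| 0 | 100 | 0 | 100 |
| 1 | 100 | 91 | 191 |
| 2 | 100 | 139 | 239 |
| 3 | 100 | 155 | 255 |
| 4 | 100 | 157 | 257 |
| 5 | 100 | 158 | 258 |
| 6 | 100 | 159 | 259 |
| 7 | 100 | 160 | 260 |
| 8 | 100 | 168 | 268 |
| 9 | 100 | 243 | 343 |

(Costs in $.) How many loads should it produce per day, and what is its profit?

q = 8; profit = $76

Tabulate TR − TC: q=0: -100; q=1: -148; q=2: -153; q=3: -126; q=4: -85; q=5: -43; q=6: -1; q=7: 41; q=8: 76; q=9: 44.
Profit is maximized at q = 8. AVC there is 168/8 = $21 ≤ P, so producing beats shutting down (which would give -$100).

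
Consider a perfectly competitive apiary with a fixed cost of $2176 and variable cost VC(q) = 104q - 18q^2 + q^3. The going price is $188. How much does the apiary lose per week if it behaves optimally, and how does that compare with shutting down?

Profit = -$216 at q = 14

AVC = 104 - 18q + q^2; min AVC = $23 at q = 9. Since P = $188 ≥ min AVC, the firm produces.
With MC = 104 - 36q + 3q^2, P = MC on the upward-sloping part at q* = 14.
TR = 188·14 = 2632. TC = 2176 + 672 = 2848. Profit = 2632 − 2848 = -$216.
That loss of $216 beats the $2176 the firm would lose by shutting down; producing recovers $1960 of fixed cost.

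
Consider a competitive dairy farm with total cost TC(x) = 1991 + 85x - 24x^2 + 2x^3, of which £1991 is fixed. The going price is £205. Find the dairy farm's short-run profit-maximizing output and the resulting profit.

AVC = 85 - 24x + 2x^2; min AVC = £13 at x = 6. Since P = £205 ≥ min AVC, the firm produces.
MC = 85 - 48x + 6x^2. Setting P = MC and taking the root on the rising branch gives x* = 10.
TR = 205·10 = 2050. TC = 1991 + 450 = 2441. Profit = 2050 − 2441 = -£391.
By producing, the firm covers all variable cost plus £1600 of fixed cost; shutting down would lose the full £1991.

Profit = -£391 at x = 10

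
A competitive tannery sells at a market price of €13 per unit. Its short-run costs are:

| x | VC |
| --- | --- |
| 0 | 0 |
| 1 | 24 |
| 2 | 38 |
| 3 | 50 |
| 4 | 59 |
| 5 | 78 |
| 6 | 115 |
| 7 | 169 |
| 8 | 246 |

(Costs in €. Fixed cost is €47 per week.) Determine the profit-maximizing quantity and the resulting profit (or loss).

Profit at each row (π = 13x − TC): x=0: -47; x=1: -58; x=2: -59; x=3: -58; x=4: -54; x=5: -60; x=6: -84; x=7: -125; x=8: -189.
Profit is highest at x = 0. Equivalently, the lowest AVC in the table is 59/4 ≈ €14.75 at x = 4, and P = €13 falls below it — price never covers variable cost, so the firm shuts down and loses only its fixed cost.

x = 0 (shut down); profit = -€47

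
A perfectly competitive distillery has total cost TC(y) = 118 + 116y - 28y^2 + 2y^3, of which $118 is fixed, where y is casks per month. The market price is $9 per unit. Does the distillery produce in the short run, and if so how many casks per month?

Shut down

Strip out fixed cost: VC = 116y - 28y^2 + 2y^3. Then AVC = 116 - 28y + 2y^2 and MC = 116 - 56y + 6y^2.
AVC hits its minimum where MC = AVC, at y = 7, giving min AVC = 116 - 28·7 + 2·7^2 = $18.
With P < min AVC ($9 < $18), every unit sold adds to the loss.
Best response: produce nothing and absorb the $118 fixed cost.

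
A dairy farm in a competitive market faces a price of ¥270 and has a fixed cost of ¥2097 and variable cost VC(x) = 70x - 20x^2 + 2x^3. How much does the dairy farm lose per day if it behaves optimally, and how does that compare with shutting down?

AVC = 70 - 20x + 2x^2; min AVC = ¥20 at x = 5. Since P = ¥270 ≥ min AVC, the firm produces.
With MC = 70 - 40x + 6x^2, P = MC on the upward-sloping part at x* = 10.
TR = 270·10 = 2700. TC = 2097 + 700 = 2797. Profit = 2700 − 2797 = -¥97.
Shutting down would mean losing the fixed cost of ¥2097, so operating at a loss of ¥97 is better by ¥2000.

Profit = -¥97 at x = 10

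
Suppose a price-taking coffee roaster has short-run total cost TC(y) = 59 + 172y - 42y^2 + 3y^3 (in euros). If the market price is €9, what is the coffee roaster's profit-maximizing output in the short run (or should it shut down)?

Strip out fixed cost: VC = 172y - 42y^2 + 3y^3. Then AVC = 172 - 42y + 3y^2 and MC = 172 - 84y + 9y^2.
The AVC parabola has its vertex at y = 42/6 = 7, where AVC = 172 - 42·7 + 3·7^2 = €25.
Since P = €9 < min AVC = €25, price fails to cover variable cost at any output.
Shutting down limits the loss to fixed cost, €59.

Shut down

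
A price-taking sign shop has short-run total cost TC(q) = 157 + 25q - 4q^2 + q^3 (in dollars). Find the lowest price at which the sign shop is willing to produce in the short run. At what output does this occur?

Short-run supply begins at min AVC. From VC = 25q - 4q^2 + q^3, AVC = 25 - 4q + q^2.
dAVC/dq = -4 + 2q = 0 gives q = 2. min AVC = 25 - 4·2 + 2^2 = 21.
For P < $21 the firm produces nothing.

$21 per unit, at q = 2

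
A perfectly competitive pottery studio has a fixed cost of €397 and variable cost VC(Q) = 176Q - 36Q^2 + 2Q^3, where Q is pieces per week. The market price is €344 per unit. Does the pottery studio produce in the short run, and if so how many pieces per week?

Variable cost is VC = 176Q - 36Q^2 + 2Q^3, so AVC = VC/Q = 176 - 36Q + 2Q^2 and MC = dTC/dQ = 176 - 72Q + 6Q^2.
The AVC parabola has its vertex at Q = 36/4 = 9, where AVC = 176 - 36·9 + 2·9^2 = €14.
Since P = €344 ≥ min AVC = €14, price covers variable cost and the firm should produce.
Solving P = MC: -168 - 72Q + 6Q^2 = 0 ⇒ Q = -2 or 14. On the upward-sloping branch, Q* = 14.
Check: AVC at Q = 14 is €64 ≤ P, so revenue covers variable cost.
Profit = P·Q − TC = 344·14 − 1293 = €3523.

Produce at Q = 14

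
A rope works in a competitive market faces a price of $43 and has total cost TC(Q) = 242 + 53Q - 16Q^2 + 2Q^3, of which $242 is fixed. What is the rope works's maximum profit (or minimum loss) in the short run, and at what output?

Profit = -$142 at Q = 5

AVC = 53 - 16Q + 2Q^2 has its minimum $21 at Q = 4; price $43 clears that bar, so the firm operates.
MC = 53 - 32Q + 6Q^2. Setting P = MC and taking the root on the rising branch gives Q* = 5.
TR = 43·5 = 215. TC = 242 + 115 = 357. Profit = 215 − 357 = -$142.
That loss of $142 beats the $242 the firm would lose by shutting down; producing recovers $100 of fixed cost.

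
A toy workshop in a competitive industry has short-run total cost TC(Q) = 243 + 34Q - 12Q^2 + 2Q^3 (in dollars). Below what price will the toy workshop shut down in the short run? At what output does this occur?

The shutdown price is the minimum of AVC. VC = 34Q - 12Q^2 + 2Q^3, so AVC = 34 - 12Q + 2Q^2.
At the minimum of AVC, MC = AVC. MC = 34 - 24Q + 6Q^2; setting MC = AVC gives 4Q^2 - 12Q = 0, so Q = 3. min AVC = 16.
For P < $16 the firm produces nothing.

$16 per unit, at Q = 3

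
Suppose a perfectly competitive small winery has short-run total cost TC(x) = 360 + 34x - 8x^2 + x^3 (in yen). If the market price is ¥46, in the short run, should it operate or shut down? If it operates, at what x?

Produce at x = 6

Variable cost is VC = 34x - 8x^2 + x^3, so AVC = VC/x = 34 - 8x + x^2 and MC = dTC/dx = 34 - 16x + 3x^2.
AVC is minimized where dAVC/dx = -8 + 2x = 0, at x = 4; min AVC = 34 - 8·4 + 4^2 = ¥18.
Since P = ¥46 ≥ min AVC = ¥18, price covers variable cost and the firm should produce.
Solving P = MC: -12 - 16x + 3x^2 = 0 ⇒ x = -2/3 or 6. On the upward-sloping branch, x* = 6.
Check: AVC at x = 6 is ¥22 ≤ P, so revenue covers variable cost.
Profit = P·x − TC = 46·6 − 492 = -¥216, a loss, but smaller than the ¥360 fixed cost the firm would lose by shutting down.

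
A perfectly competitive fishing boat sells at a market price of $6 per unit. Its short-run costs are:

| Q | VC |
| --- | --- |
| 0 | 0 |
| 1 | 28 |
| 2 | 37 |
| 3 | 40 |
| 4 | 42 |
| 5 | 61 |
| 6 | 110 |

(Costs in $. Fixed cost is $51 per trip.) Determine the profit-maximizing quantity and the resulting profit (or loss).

Profit at each row (π = 6Q − TC): Q=0: -51; Q=1: -73; Q=2: -76; Q=3: -73; Q=4: -69; Q=5: -82; Q=6: -125.
Profit is highest at Q = 0. Equivalently, the lowest AVC in the table is 42/4 ≈ $10.50 at Q = 4, and P = $6 falls below it — price never covers variable cost, so the firm shuts down and loses only its fixed cost.

Q = 0 (shut down); profit = -$51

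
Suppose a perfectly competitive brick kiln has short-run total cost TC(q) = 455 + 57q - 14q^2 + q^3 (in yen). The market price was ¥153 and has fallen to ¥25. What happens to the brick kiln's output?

Output falls from 12 to 8

AVC = 57 - 14q + q^2, minimized at q = 7 where min AVC = ¥8. MC = 57 - 28q + 3q^2.
With P = ¥153 above the shutdown price, P = MC gives q = 12.
At P = ¥25 ≥ min AVC, set P = MC: q = 8. The firm stays open but cuts output.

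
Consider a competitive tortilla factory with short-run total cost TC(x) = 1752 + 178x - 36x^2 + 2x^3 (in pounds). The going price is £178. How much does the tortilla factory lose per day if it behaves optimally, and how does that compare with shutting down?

Profit = -£24 at x = 12

AVC = 178 - 36x + 2x^2; min AVC = £16 at x = 9. Since P = £178 ≥ min AVC, the firm produces.
With MC = 178 - 72x + 6x^2, P = MC on the upward-sloping part at x* = 12.
TR = 178·12 = 2136. TC = 1752 + 408 = 2160. Profit = 2136 − 2160 = -£24.
That loss of £24 beats the £1752 the firm would lose by shutting down; producing recovers £1728 of fixed cost.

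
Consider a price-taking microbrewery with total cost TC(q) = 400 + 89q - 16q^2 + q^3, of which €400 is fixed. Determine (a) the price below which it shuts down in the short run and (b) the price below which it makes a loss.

AVC = 89 - 16q + q^2; minimized at q = 8, giving min AVC = €25. That is the shutdown price.
ATC = 400/q + 89 - 16q + q^2. Setting dATC/dq = −400/q^2 − 16 + 2q = 0 gives q = 10 (since 2·10^3 − 16·10^2 = 400).
min ATC = 400/10 + 89 − 16·10 + 10^2 = €69. That is the break-even price.
Between these two prices the firm operates at a loss; above €69 it earns a profit.

Shutdown price = €25; break-even price = €69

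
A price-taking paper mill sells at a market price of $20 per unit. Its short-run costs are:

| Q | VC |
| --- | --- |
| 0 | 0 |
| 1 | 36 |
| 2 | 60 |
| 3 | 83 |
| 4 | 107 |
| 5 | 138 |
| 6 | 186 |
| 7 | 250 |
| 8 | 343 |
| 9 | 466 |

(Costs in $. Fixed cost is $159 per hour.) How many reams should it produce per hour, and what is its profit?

Q = 0 (shut down); profit = -$159

Compute π = P·Q − TC at each output: Q=0: -159; Q=1: -175; Q=2: -179; Q=3: -182; Q=4: -186; Q=5: -197; Q=6: -225; Q=7: -269; Q=8: -342; Q=9: -445.
Profit is highest at Q = 0. Equivalently, the lowest AVC in the table is 107/4 ≈ $26.75 at Q = 4, and P = $20 falls below it — price never covers variable cost, so the firm shuts down and loses only its fixed cost.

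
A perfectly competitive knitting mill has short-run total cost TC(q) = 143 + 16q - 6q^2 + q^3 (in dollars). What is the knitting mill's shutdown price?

The firm shuts down when price falls below the minimum of average variable cost. AVC = VC/q = 16 - 6q + q^2.
dAVC/dq = -6 + 2q = 0 gives q = 3. min AVC = 16 - 6·3 + 3^2 = 7.
For P < $7 the firm produces nothing.

$7 per unit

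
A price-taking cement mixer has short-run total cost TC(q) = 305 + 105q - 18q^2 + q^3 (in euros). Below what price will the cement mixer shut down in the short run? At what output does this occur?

The shutdown price is the minimum of AVC. VC = 105q - 18q^2 + q^3, so AVC = 105 - 18q + q^2.
At the minimum of AVC, MC = AVC. MC = 105 - 36q + 3q^2; setting MC = AVC gives 2q^2 - 18q = 0, so q = 9. min AVC = 24.
For P < €24 the firm produces nothing.

€24 per unit, at q = 9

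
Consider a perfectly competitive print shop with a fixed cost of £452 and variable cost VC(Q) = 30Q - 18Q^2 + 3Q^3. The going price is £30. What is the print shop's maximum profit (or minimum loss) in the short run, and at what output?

Profit = -£356 at Q = 4

AVC = 30 - 18Q + 3Q^2 has its minimum £3 at Q = 3; price £30 clears that bar, so the firm operates.
With MC = 30 - 36Q + 9Q^2, P = MC on the upward-sloping part at Q* = 4.
TR = 30·4 = 120. TC = 452 + 24 = 476. Profit = 120 − 476 = -£356.
By producing, the firm covers all variable cost plus £96 of fixed cost; shutting down would lose the full £452.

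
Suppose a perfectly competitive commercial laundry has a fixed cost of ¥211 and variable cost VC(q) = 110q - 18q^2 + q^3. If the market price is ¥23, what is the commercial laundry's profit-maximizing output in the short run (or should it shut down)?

From TC, MC = TC'(q) = 110 - 36q + 3q^2 and AVC = VC/q = 110 - 18q + q^2.
AVC hits its minimum where MC = AVC, at q = 9, giving min AVC = 110 - 18·9 + 9^2 = ¥29.
P = ¥23 lies below min AVC = ¥29; no output level covers variable cost.
The firm minimizes its loss by shutting down and losing only its fixed cost of ¥211.

Shut down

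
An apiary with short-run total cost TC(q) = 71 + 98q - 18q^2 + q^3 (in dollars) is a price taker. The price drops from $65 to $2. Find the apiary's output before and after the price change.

MC = 98 - 36q + 3q^2; the shutdown threshold is min AVC = $17 (at q = 9).
With P = $65 above the shutdown price, P = MC gives q = 11.
At P = $2 < min AVC = $17, price no longer covers variable cost at any output, so the firm shuts down: q = 0.

Output falls from 11 to 0 (the firm shuts down)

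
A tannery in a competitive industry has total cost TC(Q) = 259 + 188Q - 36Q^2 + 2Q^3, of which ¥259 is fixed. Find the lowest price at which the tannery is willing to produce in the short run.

¥26 per unit

The shutdown price is the minimum of AVC. VC = 188Q - 36Q^2 + 2Q^3, so AVC = 188 - 36Q + 2Q^2.
dAVC/dQ = -36 + 4Q = 0 gives Q = 9. min AVC = 188 - 36·9 + 2·9^2 = 26.
The firm shuts down for any P below ¥26.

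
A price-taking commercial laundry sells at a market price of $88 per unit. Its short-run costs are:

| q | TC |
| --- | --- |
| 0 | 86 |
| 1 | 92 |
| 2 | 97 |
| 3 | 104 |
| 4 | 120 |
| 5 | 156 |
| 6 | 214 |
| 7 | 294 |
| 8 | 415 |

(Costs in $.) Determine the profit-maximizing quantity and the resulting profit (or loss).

Profit at each row (π = 88q − TC): q=0: -86; q=1: -4; q=2: 79; q=3: 160; q=4: 232; q=5: 284; q=6: 314; q=7: 322; q=8: 289.
Profit is maximized at q = 7. AVC there is 208/7 = $29.71 ≤ P, so producing beats shutting down (which would give -$86).

q = 7; profit = $322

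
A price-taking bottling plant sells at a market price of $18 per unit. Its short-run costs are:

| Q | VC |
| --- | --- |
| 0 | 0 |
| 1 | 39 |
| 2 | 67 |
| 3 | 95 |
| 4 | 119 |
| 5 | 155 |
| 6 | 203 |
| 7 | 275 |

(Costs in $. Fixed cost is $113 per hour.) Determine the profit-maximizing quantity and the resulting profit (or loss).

Tabulate TR − TC: Q=0: -113; Q=1: -134; Q=2: -144; Q=3: -154; Q=4: -160; Q=5: -178; Q=6: -208; Q=7: -262.
Profit is highest at Q = 0. Equivalently, the lowest AVC in the table is 119/4 ≈ $29.75 at Q = 4, and P = $18 falls below it — price never covers variable cost, so the firm shuts down and loses only its fixed cost.

Q = 0 (shut down); profit = -$113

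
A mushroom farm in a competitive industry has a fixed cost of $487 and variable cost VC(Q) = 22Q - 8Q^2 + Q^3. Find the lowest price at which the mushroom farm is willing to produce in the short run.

$6 per unit

Short-run supply begins at min AVC. From VC = 22Q - 8Q^2 + Q^3, AVC = 22 - 8Q + Q^2.
dAVC/dQ = -8 + 2Q = 0 gives Q = 4. min AVC = 22 - 8·4 + 4^2 = 6.
The firm shuts down for any P below $6.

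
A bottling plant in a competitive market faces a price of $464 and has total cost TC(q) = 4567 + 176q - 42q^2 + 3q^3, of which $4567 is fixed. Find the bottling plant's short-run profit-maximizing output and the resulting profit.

AVC = 176 - 42q + 3q^2; min AVC = $29 at q = 7. Since P = $464 ≥ min AVC, the firm produces.
MC = 176 - 84q + 9q^2. Setting P = MC and taking the root on the rising branch gives q* = 12.
TR = 464·12 = 5568. TC = 4567 + 1248 = 5815. Profit = 5568 − 5815 = -$247.
That loss of $247 beats the $4567 the firm would lose by shutting down; producing recovers $4320 of fixed cost.

Profit = -$247 at q = 12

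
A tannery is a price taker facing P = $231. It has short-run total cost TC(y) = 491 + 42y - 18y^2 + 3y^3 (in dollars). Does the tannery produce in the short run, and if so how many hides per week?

Variable cost is VC = 42y - 18y^2 + 3y^3, so AVC = VC/y = 42 - 18y + 3y^2 and MC = dTC/dy = 42 - 36y + 9y^2.
AVC hits its minimum where MC = AVC, at y = 3, giving min AVC = 42 - 18·3 + 3·3^2 = $15.
P = $231 exceeds min AVC = $15, so the firm stays open.
Set P = MC: 231 = 42 - 36y + 9y^2 → -189 - 36y + 9y^2 = 0. The roots are y = -3 and y = 7; the profit-maximizing output is on the rising part of MC, so y* = 7.
Check: AVC at y = 7 is $63 ≤ P, so revenue covers variable cost.
Profit = P·y − TC = 231·7 − 932 = $685.

Produce at y = 7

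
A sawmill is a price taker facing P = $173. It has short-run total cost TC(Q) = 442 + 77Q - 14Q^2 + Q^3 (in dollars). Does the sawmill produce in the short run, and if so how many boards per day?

From TC, MC = TC'(Q) = 77 - 28Q + 3Q^2 and AVC = VC/Q = 77 - 14Q + Q^2.
AVC hits its minimum where MC = AVC, at Q = 7, giving min AVC = 77 - 14·7 + 7^2 = $28.
P = $173 exceeds min AVC = $28, so the firm stays open.
P = MC gives -96 - 28Q + 3Q^2 = 0, with roots -8/3 and 12. Take the larger (rising MC): Q* = 12.
Check: AVC at Q = 12 is $53 ≤ P, so revenue covers variable cost.
Profit = P·Q − TC = 173·12 − 1078 = $998.

Produce at Q = 12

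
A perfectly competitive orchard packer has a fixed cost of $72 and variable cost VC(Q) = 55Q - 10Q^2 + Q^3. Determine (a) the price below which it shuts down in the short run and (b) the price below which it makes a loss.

Shutdown price = $30; break-even price = $43

Shutdown price = min AVC. AVC = 55 - 10Q + Q^2, with vertex at Q = 5 and minimum $30.
ATC = 72/Q + 55 - 10Q + Q^2. Setting dATC/dQ = −72/Q^2 − 10 + 2Q = 0 gives Q = 6 (since 2·6^3 − 10·6^2 = 72).
min ATC = 72/6 + 55 − 10·6 + 6^2 = $43. That is the break-even price.
For $30 ≤ P < $43 the firm produces at a loss; below $30 it shuts down.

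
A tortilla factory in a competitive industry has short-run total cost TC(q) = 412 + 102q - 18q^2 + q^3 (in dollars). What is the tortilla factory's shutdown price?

$21 per unit

The shutdown price is the minimum of AVC. VC = 102q - 18q^2 + q^3, so AVC = 102 - 18q + q^2.
At the minimum of AVC, MC = AVC. MC = 102 - 36q + 3q^2; setting MC = AVC gives 2q^2 - 18q = 0, so q = 9. min AVC = 21.
So the shutdown price is $21.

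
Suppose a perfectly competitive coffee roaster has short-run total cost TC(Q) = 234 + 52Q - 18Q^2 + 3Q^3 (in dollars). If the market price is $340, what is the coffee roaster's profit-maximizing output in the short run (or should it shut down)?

Strip out fixed cost: VC = 52Q - 18Q^2 + 3Q^3. Then AVC = 52 - 18Q + 3Q^2 and MC = 52 - 36Q + 9Q^2.
The AVC parabola has its vertex at Q = 18/6 = 3, where AVC = 52 - 18·3 + 3·3^2 = $25.
P = $340 exceeds min AVC = $25, so the firm stays open.
P = MC gives -288 - 36Q + 9Q^2 = 0, with roots -4 and 8. Take the larger (rising MC): Q* = 8.
Check: AVC at Q = 8 is $100 ≤ P, so revenue covers variable cost.
Profit = P·Q − TC = 340·8 − 1034 = $1686.

Produce at Q = 8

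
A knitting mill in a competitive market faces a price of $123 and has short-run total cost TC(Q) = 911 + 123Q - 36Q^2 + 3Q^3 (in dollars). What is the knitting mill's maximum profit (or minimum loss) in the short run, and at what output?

Profit = -$143 at Q = 8

AVC = 123 - 36Q + 3Q^2 has its minimum $15 at Q = 6; price $123 clears that bar, so the firm operates.
MC = 123 - 72Q + 9Q^2. Setting P = MC and taking the root on the rising branch gives Q* = 8.
TR = 123·8 = 984. TC = 911 + 216 = 1127. Profit = 984 − 1127 = -$143.
That loss of $143 beats the $911 the firm would lose by shutting down; producing recovers $768 of fixed cost.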